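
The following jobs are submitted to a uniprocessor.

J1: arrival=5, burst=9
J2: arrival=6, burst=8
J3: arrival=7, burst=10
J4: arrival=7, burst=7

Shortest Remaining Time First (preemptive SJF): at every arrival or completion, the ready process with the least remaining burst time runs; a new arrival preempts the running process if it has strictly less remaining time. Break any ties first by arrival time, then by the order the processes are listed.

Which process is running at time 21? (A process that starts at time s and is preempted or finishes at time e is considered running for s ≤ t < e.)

J2

Schedule: | idle 0-5 | J1 5-14 | J4 14-21 | J2 21-29 | J3 29-39 |
Completion: J1=14  J2=29  J3=39  J4=21
Turnaround (C−A): J1=9  J2=23  J3=32  J4=14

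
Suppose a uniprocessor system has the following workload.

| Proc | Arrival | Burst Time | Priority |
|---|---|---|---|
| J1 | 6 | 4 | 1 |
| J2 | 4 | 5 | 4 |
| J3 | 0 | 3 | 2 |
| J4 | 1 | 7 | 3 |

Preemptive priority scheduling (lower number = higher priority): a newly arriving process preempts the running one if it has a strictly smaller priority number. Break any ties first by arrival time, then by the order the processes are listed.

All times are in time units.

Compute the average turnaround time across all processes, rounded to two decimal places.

Gantt: | J3 0-3 | J4 3-6 | J1 6-10 | J4 10-14 | J2 14-19 |
Completion: J1=10  J2=19  J3=3  J4=14
Turnaround (C−A): J1=4  J2=15  J3=3  J4=13
Turnaround times: J1=4, J2=15, J3=3, J4=13
Average turnaround = (4+15+3+13) / 4 = 35/4 = 8.75

8.75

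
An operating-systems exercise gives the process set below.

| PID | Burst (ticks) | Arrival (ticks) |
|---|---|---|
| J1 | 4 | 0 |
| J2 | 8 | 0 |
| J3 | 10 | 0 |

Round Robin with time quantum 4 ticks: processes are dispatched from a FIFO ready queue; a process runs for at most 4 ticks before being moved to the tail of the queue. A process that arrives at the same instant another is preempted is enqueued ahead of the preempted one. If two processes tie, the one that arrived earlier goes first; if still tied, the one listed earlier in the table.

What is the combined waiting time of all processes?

Timeline: | J1 0-4 | J2 4-8 | J3 8-12 | J2 12-16 | J3 16-22 |
Completion: J1=4  J2=16  J3=22
Turnaround (C−A): J1=4  J2=16  J3=22
Waiting = turnaround − burst: J1=0, J2=8, J3=12
Total waiting = 0 + 8 + 12 = 20

20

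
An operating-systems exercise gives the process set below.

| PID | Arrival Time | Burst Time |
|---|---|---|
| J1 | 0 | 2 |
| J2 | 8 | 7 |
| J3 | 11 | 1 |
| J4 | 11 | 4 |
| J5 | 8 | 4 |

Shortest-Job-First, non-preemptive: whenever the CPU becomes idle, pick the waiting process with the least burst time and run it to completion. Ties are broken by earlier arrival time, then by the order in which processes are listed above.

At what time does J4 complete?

Schedule: | J1 0-2 | idle 2-8 | J5 8-12 | J3 12-13 | J4 13-17 | J2 17-24 |
Completion: J1=2  J2=24  J3=13  J4=17  J5=12
Turnaround (C−A): J1=2  J2=16  J3=2  J4=6  J5=4

17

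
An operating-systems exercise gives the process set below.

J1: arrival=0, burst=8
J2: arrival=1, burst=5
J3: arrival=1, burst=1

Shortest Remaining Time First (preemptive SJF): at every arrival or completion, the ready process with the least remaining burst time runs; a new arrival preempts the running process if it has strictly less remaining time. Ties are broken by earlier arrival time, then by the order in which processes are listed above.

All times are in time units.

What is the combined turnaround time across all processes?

Schedule: | J1 0-1 | J3 1-2 | J2 2-7 | J1 7-14 |
Completion: J1=14  J2=7  J3=2
Turnaround (C−A): J1=14  J2=6  J3=1
Turnaround = completion − arrival: J1=14, J2=6, J3=1
Total turnaround = 14 + 6 + 1 = 21

21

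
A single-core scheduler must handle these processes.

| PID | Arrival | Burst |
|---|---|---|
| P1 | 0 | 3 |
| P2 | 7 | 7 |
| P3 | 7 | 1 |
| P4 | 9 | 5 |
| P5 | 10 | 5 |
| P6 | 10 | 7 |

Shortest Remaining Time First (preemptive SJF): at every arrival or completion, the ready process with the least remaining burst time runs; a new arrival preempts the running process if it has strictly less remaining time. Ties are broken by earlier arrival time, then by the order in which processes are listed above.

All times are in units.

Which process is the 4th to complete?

Schedule: | P1 0-3 | idle 3-7 | P3 7-8 | P2 8-9 | P4 9-14 | P5 14-19 | P2 19-25 | P6 25-32 |
Completion: P1=3  P2=25  P3=8  P4=14  P5=19  P6=32
Finish order: P1 → P3 → P4 → P5 → P2 → P6

P5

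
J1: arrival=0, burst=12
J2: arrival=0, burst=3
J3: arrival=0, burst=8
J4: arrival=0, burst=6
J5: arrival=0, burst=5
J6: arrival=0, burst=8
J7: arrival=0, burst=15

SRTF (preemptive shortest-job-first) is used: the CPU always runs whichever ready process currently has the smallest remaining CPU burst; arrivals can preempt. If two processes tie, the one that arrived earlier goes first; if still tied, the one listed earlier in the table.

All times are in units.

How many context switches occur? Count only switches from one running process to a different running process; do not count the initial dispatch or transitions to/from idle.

6

Schedule: | J2 0-3 | J5 3-8 | J4 8-14 | J3 14-22 | J6 22-30 | J1 30-42 | J7 42-57 |
Completion: J1=42  J2=3  J3=22  J4=14  J5=8  J6=30  J7=57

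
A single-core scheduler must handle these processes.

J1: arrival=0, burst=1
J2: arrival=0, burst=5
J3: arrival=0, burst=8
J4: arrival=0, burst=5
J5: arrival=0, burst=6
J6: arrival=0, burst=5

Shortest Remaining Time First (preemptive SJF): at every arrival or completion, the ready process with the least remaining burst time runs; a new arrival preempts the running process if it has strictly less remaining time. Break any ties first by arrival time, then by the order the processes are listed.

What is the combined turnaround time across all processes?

Schedule: | J1 0-1 | J2 1-6 | J4 6-11 | J6 11-16 | J5 16-22 | J3 22-30 |
Completion: J1=1  J2=6  J3=30  J4=11  J5=22  J6=16
Turnaround = completion − arrival: J1=1, J2=6, J3=30, J4=11, J5=22, J6=16
Total turnaround = 1 + 6 + 30 + 11 + 22 + 16 = 86

86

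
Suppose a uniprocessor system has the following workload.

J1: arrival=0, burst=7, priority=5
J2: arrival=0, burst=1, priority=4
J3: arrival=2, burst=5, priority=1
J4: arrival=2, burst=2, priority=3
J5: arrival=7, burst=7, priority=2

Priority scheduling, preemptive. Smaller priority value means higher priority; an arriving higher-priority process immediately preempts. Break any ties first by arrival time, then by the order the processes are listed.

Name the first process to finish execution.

Schedule: | J2 0-1 | J1 1-2 | J3 2-7 | J5 7-14 | J4 14-16 | J1 16-22 |
Completion: J1=22  J2=1  J3=7  J4=16  J5=14
Turnaround (C−A): J1=22  J2=1  J3=5  J4=14  J5=7
Finish order: J2 → J3 → J5 → J4 → J1

J2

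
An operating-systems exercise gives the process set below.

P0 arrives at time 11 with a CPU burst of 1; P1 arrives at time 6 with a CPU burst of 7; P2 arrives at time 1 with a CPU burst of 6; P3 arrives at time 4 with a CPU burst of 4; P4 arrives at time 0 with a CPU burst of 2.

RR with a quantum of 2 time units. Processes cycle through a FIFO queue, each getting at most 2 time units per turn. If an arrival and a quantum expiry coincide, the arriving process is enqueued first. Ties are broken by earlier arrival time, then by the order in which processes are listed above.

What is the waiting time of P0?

Schedule: | P4 0-2 | P2 2-4 | P3 4-6 | P2 6-8 | P1 8-10 | P3 10-12 | P2 12-14 | P1 14-16 | P0 16-17 | P1 17-20 |
Completion: P0=17  P1=20  P2=14  P3=12  P4=2
Turnaround (C−A): P0=6  P1=14  P2=13  P3=8  P4=2
Waiting(P0) = turnaround − burst = 6 − 1 = 5

5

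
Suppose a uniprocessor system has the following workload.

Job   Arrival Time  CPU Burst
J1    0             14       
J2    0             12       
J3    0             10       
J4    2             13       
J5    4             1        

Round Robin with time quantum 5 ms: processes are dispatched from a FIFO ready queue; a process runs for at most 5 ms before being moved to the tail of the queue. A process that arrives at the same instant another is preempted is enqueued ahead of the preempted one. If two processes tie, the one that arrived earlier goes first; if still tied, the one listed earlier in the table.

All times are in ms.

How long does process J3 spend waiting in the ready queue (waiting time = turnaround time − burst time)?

26

Gantt: | J1 0-5 | J2 5-10 | J3 10-15 | J4 15-20 | J5 20-21 | J1 21-26 | J2 26-31 | J3 31-36 | J4 36-41 | J1 41-45 | J2 45-47 | J4 47-50 |
Completion: J1=45  J2=47  J3=36  J4=50  J5=21
Turnaround (C−A): J1=45  J2=47  J3=36  J4=48  J5=17
Waiting(J3) = turnaround − burst = 36 − 10 = 26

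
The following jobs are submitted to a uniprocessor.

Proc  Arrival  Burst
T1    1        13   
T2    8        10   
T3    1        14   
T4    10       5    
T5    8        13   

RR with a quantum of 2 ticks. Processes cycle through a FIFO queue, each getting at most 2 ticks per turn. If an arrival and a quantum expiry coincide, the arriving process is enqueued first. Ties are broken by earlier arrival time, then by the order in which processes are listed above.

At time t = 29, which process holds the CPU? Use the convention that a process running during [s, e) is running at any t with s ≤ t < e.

Timeline: | idle 0-1 | T1 1-3 | T3 3-5 | T1 5-7 | T3 7-9 | T1 9-11 | T2 11-13 | T5 13-15 | T3 15-17 | T4 17-19 | T1 19-21 | T2 21-23 | T5 23-25 | T3 25-27 | T4 27-29 | T1 29-31 | T2 31-33 | T5 33-35 | T3 35-37 | T4 37-38 | T1 38-40 | T2 40-42 | T5 42-44 | T3 44-46 | T1 46-47 | T2 47-49 | T5 49-51 | T3 51-53 | T5 53-56 |
Completion: T1=47  T2=49  T3=53  T4=38  T5=56
Turnaround (C−A): T1=46  T2=41  T3=52  T4=28  T5=48

T1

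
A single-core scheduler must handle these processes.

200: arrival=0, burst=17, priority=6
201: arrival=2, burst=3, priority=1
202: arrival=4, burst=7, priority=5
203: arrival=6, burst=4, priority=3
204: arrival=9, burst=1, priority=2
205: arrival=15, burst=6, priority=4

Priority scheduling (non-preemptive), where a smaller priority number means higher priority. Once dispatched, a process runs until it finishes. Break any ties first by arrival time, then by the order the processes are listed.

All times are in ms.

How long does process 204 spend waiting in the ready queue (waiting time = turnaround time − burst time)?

11

Gantt: | 200 0-17 | 201 17-20 | 204 20-21 | 203 21-25 | 205 25-31 | 202 31-38 |
Completion: 200=17  201=20  202=38  203=25  204=21  205=31
Turnaround (C−A): 200=17  201=18  202=34  203=19  204=12  205=16
Waiting(204) = turnaround − burst = 12 − 1 = 11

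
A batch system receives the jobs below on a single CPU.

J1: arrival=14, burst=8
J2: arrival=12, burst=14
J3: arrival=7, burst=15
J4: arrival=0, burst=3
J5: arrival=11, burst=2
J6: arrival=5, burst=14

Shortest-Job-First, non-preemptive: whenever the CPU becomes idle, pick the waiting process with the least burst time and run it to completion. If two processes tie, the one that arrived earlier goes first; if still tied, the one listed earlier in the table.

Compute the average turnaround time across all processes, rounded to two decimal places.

Gantt: | J4 0-3 | idle 3-5 | J6 5-19 | J5 19-21 | J1 21-29 | J2 29-43 | J3 43-58 |
Completion: J1=29  J2=43  J3=58  J4=3  J5=21  J6=19
Turnaround times: J1=15, J2=31, J3=51, J4=3, J5=10, J6=14
Average turnaround = (15+31+51+3+10+14) / 6 = 124/6 = 20.67

20.67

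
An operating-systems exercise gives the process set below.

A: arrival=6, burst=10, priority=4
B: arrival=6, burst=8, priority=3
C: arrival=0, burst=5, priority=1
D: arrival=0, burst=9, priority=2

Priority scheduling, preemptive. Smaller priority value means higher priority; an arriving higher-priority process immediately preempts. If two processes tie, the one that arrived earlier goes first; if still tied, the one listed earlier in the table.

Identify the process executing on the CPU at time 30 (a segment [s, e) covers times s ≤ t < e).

Schedule: | C 0-5 | D 5-14 | B 14-22 | A 22-32 |
Completion: A=32  B=22  C=5  D=14
Turnaround (C−A): A=26  B=16  C=5  D=14

A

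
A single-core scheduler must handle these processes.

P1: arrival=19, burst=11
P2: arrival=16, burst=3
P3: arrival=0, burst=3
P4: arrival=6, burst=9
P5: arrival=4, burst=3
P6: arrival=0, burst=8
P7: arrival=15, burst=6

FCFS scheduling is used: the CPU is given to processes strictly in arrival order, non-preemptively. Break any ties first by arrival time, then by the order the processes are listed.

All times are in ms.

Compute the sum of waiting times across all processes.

Schedule: | P3 0-3 | P6 3-11 | P5 11-14 | P4 14-23 | P7 23-29 | P2 29-32 | P1 32-43 |
Completion: P1=43  P2=32  P3=3  P4=23  P5=14  P6=11  P7=29
Turnaround (C−A): P1=24  P2=16  P3=3  P4=17  P5=10  P6=11  P7=14
Waiting = turnaround − burst: P1=13, P2=13, P3=0, P4=8, P5=7, P6=3, P7=8
Total waiting = 13 + 13 + 0 + 8 + 7 + 3 + 8 = 52

52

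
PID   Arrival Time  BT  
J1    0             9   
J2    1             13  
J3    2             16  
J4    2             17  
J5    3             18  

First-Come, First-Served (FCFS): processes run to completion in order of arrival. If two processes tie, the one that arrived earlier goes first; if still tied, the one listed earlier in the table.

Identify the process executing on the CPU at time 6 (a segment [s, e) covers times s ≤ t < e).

J1

Gantt: | J1 0-9 | J2 9-22 | J3 22-38 | J4 38-55 | J5 55-73 |
Completion: J1=9  J2=22  J3=38  J4=55  J5=73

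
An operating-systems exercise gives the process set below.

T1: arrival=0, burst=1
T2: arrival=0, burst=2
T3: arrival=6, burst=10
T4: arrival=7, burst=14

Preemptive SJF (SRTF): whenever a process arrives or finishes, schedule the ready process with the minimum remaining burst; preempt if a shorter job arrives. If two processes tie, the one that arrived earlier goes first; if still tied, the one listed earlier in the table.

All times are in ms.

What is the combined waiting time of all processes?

Schedule: | T1 0-1 | T2 1-3 | idle 3-6 | T3 6-16 | T4 16-30 |
Completion: T1=1  T2=3  T3=16  T4=30
Turnaround (C−A): T1=1  T2=3  T3=10  T4=23
Waiting = turnaround − burst: T1=0, T2=1, T3=0, T4=9
Total waiting = 0 + 1 + 0 + 9 = 10

10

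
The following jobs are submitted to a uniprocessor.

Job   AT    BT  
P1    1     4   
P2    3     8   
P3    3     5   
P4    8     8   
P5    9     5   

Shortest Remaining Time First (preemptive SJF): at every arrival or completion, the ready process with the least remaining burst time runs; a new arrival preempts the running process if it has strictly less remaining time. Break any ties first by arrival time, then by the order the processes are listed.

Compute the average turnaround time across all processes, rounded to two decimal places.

Schedule: | idle 0-1 | P1 1-5 | P3 5-10 | P5 10-15 | P2 15-23 | P4 23-31 |
Completion: P1=5  P2=23  P3=10  P4=31  P5=15
Turnaround times: P1=4, P2=20, P3=7, P4=23, P5=6
Average turnaround = (4+20+7+23+6) / 5 = 60/5 = 12.00

12.00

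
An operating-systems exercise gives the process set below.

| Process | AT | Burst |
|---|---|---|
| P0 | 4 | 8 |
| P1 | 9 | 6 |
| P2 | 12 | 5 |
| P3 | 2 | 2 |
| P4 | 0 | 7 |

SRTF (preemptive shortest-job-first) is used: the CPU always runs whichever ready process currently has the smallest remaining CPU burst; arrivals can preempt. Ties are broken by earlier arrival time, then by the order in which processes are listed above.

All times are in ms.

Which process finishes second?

Gantt: | P4 0-2 | P3 2-4 | P4 4-9 | P1 9-15 | P2 15-20 | P0 20-28 |
Completion: P0=28  P1=15  P2=20  P3=4  P4=9
Turnaround (C−A): P0=24  P1=6  P2=8  P3=2  P4=9
Finish order: P3 → P4 → P1 → P2 → P0

P4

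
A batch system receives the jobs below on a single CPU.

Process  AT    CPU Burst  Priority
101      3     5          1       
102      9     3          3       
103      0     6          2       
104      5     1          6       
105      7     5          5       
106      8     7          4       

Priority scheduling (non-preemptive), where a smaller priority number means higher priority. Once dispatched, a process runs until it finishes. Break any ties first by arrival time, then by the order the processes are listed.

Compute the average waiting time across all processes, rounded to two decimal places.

Timeline: | 103 0-6 | 101 6-11 | 102 11-14 | 106 14-21 | 105 21-26 | 104 26-27 |
Completion: 101=11  102=14  103=6  104=27  105=26  106=21
Waiting times: 101=3, 102=2, 103=0, 104=21, 105=14, 106=6
Average waiting = (3+2+0+21+14+6) / 6 = 46/6 = 7.67

7.67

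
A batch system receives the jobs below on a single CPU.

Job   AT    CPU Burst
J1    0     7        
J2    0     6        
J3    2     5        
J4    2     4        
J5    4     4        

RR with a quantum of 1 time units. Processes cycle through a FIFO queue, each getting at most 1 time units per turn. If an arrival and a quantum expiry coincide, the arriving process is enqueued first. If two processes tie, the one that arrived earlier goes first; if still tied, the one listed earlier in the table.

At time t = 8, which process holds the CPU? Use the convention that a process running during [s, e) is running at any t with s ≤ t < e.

Schedule: | J1 0-1 | J2 1-2 | J1 2-3 | J3 3-4 | J4 4-5 | J2 5-6 | J1 6-7 | J5 7-8 | J3 8-9 | J4 9-10 | J2 10-11 | J1 11-12 | J5 12-13 | J3 13-14 | J4 14-15 | J2 15-16 | J1 16-17 | J5 17-18 | J3 18-19 | J4 19-20 | J2 20-21 | J1 21-22 | J5 22-23 | J3 23-24 | J2 24-25 | J1 25-26 |
Completion: J1=26  J2=25  J3=24  J4=20  J5=23

J3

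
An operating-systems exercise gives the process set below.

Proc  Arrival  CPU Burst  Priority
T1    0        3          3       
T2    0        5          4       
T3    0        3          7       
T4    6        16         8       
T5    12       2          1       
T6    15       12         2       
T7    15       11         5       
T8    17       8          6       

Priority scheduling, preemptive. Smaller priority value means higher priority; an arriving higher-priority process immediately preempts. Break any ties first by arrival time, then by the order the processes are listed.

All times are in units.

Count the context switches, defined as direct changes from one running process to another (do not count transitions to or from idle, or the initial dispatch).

Schedule: | T1 0-3 | T2 3-8 | T3 8-11 | T4 11-12 | T5 12-14 | T4 14-15 | T6 15-27 | T7 27-38 | T8 38-46 | T4 46-60 |
Completion: T1=3  T2=8  T3=11  T4=60  T5=14  T6=27  T7=38  T8=46
Turnaround (C−A): T1=3  T2=8  T3=11  T4=54  T5=2  T6=12  T7=23  T8=29

9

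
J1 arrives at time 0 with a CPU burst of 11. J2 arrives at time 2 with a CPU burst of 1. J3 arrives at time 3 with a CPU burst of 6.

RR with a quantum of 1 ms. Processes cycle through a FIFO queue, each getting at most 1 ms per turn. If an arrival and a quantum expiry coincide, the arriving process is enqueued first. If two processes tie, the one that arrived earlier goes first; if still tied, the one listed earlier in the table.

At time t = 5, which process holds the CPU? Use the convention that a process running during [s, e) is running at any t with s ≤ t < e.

J1

Timeline: | J1 0-2 | J2 2-3 | J1 3-4 | J3 4-5 | J1 5-6 | J3 6-7 | J1 7-8 | J3 8-9 | J1 9-10 | J3 10-11 | J1 11-12 | J3 12-13 | J1 13-14 | J3 14-15 | J1 15-18 |
Completion: J1=18  J2=3  J3=15
Turnaround (C−A): J1=18  J2=1  J3=12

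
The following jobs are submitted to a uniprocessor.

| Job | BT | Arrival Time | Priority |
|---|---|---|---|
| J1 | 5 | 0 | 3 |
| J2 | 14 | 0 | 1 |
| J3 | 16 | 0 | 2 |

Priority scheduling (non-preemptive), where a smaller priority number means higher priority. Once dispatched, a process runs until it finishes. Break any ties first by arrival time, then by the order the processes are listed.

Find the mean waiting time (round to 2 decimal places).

14.67

Gantt: | J2 0-14 | J3 14-30 | J1 30-35 |
Completion: J1=35  J2=14  J3=30
Waiting times: J1=30, J2=0, J3=14
Average waiting = (30+0+14) / 3 = 44/3 = 14.67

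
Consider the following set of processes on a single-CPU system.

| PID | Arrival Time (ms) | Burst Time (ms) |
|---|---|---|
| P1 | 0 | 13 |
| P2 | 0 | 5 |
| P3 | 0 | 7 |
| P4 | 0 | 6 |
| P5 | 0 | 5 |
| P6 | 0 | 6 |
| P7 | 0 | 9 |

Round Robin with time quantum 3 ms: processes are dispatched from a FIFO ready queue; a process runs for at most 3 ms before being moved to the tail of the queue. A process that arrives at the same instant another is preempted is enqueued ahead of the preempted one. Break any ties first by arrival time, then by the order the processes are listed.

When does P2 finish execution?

Gantt: | P1 0-3 | P2 3-6 | P3 6-9 | P4 9-12 | P5 12-15 | P6 15-18 | P7 18-21 | P1 21-24 | P2 24-26 | P3 26-29 | P4 29-32 | P5 32-34 | P6 34-37 | P7 37-40 | P1 40-43 | P3 43-44 | P7 44-47 | P1 47-51 |
Completion: P1=51  P2=26  P3=44  P4=32  P5=34  P6=37  P7=47

26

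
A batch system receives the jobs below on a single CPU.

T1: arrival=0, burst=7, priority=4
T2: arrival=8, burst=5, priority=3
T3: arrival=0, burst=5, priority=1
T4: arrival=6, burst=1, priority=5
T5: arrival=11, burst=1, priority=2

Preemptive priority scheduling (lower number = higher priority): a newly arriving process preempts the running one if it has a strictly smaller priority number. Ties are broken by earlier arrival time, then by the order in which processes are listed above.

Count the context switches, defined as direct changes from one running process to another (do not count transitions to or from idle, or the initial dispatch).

Schedule: | T3 0-5 | T1 5-8 | T2 8-11 | T5 11-12 | T2 12-14 | T1 14-18 | T4 18-19 |
Completion: T1=18  T2=14  T3=5  T4=19  T5=12
Turnaround (C−A): T1=18  T2=6  T3=5  T4=13  T5=1

6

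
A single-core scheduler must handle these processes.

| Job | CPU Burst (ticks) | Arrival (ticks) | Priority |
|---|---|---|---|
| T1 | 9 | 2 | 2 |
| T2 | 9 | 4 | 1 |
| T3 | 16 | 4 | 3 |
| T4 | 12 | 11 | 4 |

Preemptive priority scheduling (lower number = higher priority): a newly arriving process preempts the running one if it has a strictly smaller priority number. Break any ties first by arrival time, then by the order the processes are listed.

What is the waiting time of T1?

9

Gantt: | idle 0-2 | T1 2-4 | T2 4-13 | T1 13-20 | T3 20-36 | T4 36-48 |
Completion: T1=20  T2=13  T3=36  T4=48
Waiting(T1) = turnaround − burst = 18 − 9 = 9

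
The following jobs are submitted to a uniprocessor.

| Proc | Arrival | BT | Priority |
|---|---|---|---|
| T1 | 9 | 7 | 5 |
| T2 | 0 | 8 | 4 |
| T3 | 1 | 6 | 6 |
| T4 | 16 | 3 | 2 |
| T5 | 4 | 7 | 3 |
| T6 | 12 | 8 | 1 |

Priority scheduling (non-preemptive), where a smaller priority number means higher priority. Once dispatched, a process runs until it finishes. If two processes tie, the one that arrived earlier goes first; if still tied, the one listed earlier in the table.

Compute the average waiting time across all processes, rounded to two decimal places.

Schedule: | T2 0-8 | T5 8-15 | T6 15-23 | T4 23-26 | T1 26-33 | T3 33-39 |
Completion: T1=33  T2=8  T3=39  T4=26  T5=15  T6=23
Waiting times: T1=17, T2=0, T3=32, T4=7, T5=4, T6=3
Average waiting = (17+0+32+7+4+3) / 6 = 63/6 = 10.50

10.50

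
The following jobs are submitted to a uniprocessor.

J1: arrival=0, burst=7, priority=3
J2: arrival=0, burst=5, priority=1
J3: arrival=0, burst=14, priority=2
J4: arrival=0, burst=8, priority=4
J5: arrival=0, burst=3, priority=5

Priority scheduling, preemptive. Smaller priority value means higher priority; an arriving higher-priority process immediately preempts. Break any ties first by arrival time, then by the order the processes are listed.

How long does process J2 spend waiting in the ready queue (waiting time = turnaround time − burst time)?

Schedule: | J2 0-5 | J3 5-19 | J1 19-26 | J4 26-34 | J5 34-37 |
Completion: J1=26  J2=5  J3=19  J4=34  J5=37
Waiting(J2) = turnaround − burst = 5 − 5 = 0

0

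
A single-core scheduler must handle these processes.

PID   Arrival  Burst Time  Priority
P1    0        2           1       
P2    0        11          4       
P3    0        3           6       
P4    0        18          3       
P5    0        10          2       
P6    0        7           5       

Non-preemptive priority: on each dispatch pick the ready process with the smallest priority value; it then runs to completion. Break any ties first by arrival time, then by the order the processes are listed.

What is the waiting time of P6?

Gantt: | P1 0-2 | P5 2-12 | P4 12-30 | P2 30-41 | P6 41-48 | P3 48-51 |
Completion: P1=2  P2=41  P3=51  P4=30  P5=12  P6=48
Turnaround (C−A): P1=2  P2=41  P3=51  P4=30  P5=12  P6=48
Waiting(P6) = turnaround − burst = 48 − 7 = 41

41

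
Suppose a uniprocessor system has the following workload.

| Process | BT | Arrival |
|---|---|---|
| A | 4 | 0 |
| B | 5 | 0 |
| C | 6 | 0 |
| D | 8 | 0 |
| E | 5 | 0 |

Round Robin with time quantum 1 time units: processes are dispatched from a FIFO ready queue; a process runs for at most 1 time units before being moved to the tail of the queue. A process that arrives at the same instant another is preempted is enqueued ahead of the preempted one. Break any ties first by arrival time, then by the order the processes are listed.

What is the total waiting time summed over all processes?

86

Timeline: | A 0-1 | B 1-2 | C 2-3 | D 3-4 | E 4-5 | A 5-6 | B 6-7 | C 7-8 | D 8-9 | E 9-10 | A 10-11 | B 11-12 | C 12-13 | D 13-14 | E 14-15 | A 15-16 | B 16-17 | C 17-18 | D 18-19 | E 19-20 | B 20-21 | C 21-22 | D 22-23 | E 23-24 | C 24-25 | D 25-28 |
Completion: A=16  B=21  C=25  D=28  E=24
Turnaround (C−A): A=16  B=21  C=25  D=28  E=24
Waiting = turnaround − burst: A=12, B=16, C=19, D=20, E=19
Total waiting = 12 + 16 + 19 + 20 + 19 = 86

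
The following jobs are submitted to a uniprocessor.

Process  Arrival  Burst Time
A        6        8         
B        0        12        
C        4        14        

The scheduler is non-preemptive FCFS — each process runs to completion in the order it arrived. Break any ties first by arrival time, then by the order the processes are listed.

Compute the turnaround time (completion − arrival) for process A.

28

Gantt: | B 0-12 | C 12-26 | A 26-34 |
Completion: A=34  B=12  C=26
Turnaround (C−A): A=28  B=12  C=22
Turnaround(A) = completion − arrival = 34 − 6 = 28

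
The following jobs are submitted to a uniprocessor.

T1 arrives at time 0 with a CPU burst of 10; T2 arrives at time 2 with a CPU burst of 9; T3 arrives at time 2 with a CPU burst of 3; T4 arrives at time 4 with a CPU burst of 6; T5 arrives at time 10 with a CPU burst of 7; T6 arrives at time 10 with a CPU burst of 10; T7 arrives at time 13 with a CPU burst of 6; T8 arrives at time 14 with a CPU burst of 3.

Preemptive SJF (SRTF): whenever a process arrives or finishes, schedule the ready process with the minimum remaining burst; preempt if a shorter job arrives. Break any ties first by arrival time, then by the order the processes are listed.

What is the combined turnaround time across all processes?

159

Schedule: | T1 0-2 | T3 2-5 | T4 5-11 | T5 11-14 | T8 14-17 | T5 17-21 | T7 21-27 | T1 27-35 | T2 35-44 | T6 44-54 |
Completion: T1=35  T2=44  T3=5  T4=11  T5=21  T6=54  T7=27  T8=17
Turnaround (C−A): T1=35  T2=42  T3=3  T4=7  T5=11  T6=44  T7=14  T8=3
Turnaround = completion − arrival: T1=35, T2=42, T3=3, T4=7, T5=11, T6=44, T7=14, T8=3
Total turnaround = 35 + 42 + 3 + 7 + 11 + 44 + 14 + 3 = 159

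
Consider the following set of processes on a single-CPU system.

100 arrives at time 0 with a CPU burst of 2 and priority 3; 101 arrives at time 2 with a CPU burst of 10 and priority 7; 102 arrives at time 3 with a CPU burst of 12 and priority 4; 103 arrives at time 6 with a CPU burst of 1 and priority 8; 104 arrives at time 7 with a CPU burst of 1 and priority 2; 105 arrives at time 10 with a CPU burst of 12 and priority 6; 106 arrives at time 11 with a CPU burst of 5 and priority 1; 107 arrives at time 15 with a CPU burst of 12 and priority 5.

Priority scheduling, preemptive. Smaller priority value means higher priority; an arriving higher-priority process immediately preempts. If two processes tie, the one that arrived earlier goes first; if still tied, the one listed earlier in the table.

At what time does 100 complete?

Timeline: | 100 0-2 | 101 2-3 | 102 3-7 | 104 7-8 | 102 8-11 | 106 11-16 | 102 16-21 | 107 21-33 | 105 33-45 | 101 45-54 | 103 54-55 |
Completion: 100=2  101=54  102=21  103=55  104=8  105=45  106=16  107=33

2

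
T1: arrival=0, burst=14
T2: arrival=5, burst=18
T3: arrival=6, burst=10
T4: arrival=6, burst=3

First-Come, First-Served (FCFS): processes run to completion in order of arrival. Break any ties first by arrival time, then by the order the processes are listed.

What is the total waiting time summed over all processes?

71

Gantt: | T1 0-14 | T2 14-32 | T3 32-42 | T4 42-45 |
Completion: T1=14  T2=32  T3=42  T4=45
Turnaround (C−A): T1=14  T2=27  T3=36  T4=39
Waiting = turnaround − burst: T1=0, T2=9, T3=26, T4=36
Total waiting = 0 + 9 + 26 + 36 = 71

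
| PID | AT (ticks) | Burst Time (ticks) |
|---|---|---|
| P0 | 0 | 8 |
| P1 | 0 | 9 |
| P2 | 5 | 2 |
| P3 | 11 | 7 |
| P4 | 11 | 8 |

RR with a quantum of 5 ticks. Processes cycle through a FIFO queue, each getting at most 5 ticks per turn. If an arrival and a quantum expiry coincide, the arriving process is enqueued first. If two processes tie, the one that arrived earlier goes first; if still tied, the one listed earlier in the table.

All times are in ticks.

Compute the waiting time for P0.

Schedule: | P0 0-5 | P1 5-10 | P2 10-12 | P0 12-15 | P1 15-19 | P3 19-24 | P4 24-29 | P3 29-31 | P4 31-34 |
Completion: P0=15  P1=19  P2=12  P3=31  P4=34
Turnaround (C−A): P0=15  P1=19  P2=7  P3=20  P4=23
Waiting(P0) = turnaround − burst = 15 − 8 = 7

7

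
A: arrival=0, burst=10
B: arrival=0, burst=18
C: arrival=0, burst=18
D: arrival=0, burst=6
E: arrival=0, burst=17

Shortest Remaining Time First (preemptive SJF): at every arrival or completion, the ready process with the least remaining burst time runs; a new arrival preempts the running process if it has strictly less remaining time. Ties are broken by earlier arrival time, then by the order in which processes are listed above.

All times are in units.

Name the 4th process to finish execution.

Timeline: | D 0-6 | A 6-16 | E 16-33 | B 33-51 | C 51-69 |
Completion: A=16  B=51  C=69  D=6  E=33
Finish order: D → A → E → B → C

B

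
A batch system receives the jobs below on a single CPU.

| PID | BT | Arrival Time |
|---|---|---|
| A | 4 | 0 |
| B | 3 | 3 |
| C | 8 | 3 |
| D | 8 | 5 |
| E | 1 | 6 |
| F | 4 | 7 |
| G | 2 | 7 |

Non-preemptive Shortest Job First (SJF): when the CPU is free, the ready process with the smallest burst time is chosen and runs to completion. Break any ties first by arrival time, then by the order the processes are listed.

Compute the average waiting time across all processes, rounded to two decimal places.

4.86

Schedule: | A 0-4 | B 4-7 | E 7-8 | G 8-10 | F 10-14 | C 14-22 | D 22-30 |
Completion: A=4  B=7  C=22  D=30  E=8  F=14  G=10
Waiting times: A=0, B=1, C=11, D=17, E=1, F=3, G=1
Average waiting = (0+1+11+17+1+3+1) / 7 = 34/7 = 4.86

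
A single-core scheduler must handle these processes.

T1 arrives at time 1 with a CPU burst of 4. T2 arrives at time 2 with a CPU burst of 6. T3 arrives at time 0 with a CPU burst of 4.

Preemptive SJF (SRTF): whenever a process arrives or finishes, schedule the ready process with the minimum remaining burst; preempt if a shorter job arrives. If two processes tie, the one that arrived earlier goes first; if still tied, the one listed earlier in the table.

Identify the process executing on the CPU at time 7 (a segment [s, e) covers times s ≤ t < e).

Gantt: | T3 0-4 | T1 4-8 | T2 8-14 |
Completion: T1=8  T2=14  T3=4
Turnaround (C−A): T1=7  T2=12  T3=4

T1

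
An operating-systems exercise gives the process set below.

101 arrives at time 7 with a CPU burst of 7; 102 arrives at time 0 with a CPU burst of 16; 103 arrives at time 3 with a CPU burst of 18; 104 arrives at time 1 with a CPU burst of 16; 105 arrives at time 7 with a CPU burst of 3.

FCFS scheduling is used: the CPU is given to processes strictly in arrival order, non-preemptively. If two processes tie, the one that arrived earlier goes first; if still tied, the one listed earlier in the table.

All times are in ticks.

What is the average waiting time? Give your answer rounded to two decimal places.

27.40

Timeline: | 102 0-16 | 104 16-32 | 103 32-50 | 101 50-57 | 105 57-60 |
Completion: 101=57  102=16  103=50  104=32  105=60
Waiting times: 101=43, 102=0, 103=29, 104=15, 105=50
Average waiting = (43+0+29+15+50) / 5 = 137/5 = 27.40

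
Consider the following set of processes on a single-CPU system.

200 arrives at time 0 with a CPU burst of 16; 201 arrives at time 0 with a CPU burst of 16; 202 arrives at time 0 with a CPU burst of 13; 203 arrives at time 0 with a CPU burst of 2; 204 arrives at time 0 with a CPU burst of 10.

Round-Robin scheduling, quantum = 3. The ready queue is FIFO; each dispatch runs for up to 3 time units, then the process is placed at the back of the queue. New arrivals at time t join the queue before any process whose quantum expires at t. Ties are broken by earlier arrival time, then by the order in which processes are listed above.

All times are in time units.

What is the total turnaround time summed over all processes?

227

Schedule: | 200 0-3 | 201 3-6 | 202 6-9 | 203 9-11 | 204 11-14 | 200 14-17 | 201 17-20 | 202 20-23 | 204 23-26 | 200 26-29 | 201 29-32 | 202 32-35 | 204 35-38 | 200 38-41 | 201 41-44 | 202 44-47 | 204 47-48 | 200 48-51 | 201 51-54 | 202 54-55 | 200 55-56 | 201 56-57 |
Completion: 200=56  201=57  202=55  203=11  204=48
Turnaround (C−A): 200=56  201=57  202=55  203=11  204=48
Turnaround = completion − arrival: 200=56, 201=57, 202=55, 203=11, 204=48
Total turnaround = 56 + 57 + 55 + 11 + 48 = 227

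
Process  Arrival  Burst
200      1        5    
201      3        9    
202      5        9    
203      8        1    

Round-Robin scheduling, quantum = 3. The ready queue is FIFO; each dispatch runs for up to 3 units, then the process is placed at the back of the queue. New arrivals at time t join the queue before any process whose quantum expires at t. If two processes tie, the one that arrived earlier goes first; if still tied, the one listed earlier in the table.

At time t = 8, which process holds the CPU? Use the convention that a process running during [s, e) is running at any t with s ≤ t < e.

Schedule: | idle 0-1 | 200 1-4 | 201 4-7 | 200 7-9 | 202 9-12 | 201 12-15 | 203 15-16 | 202 16-19 | 201 19-22 | 202 22-25 |
Completion: 200=9  201=22  202=25  203=16
Turnaround (C−A): 200=8  201=19  202=20  203=8

200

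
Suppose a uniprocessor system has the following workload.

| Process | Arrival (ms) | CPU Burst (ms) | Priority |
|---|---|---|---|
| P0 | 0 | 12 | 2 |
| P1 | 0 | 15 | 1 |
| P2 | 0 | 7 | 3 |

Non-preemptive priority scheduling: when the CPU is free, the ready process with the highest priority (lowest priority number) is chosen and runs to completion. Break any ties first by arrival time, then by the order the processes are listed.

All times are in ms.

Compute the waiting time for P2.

Timeline: | P1 0-15 | P0 15-27 | P2 27-34 |
Completion: P0=27  P1=15  P2=34
Turnaround (C−A): P0=27  P1=15  P2=34
Waiting(P2) = turnaround − burst = 34 − 7 = 27

27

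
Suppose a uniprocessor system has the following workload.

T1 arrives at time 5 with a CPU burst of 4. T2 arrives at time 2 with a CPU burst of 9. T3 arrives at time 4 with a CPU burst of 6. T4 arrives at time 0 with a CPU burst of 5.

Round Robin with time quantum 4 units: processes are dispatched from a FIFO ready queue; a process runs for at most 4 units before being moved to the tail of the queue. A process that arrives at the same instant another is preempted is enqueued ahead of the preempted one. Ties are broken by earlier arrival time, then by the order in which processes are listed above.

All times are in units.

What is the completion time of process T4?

Gantt: | T4 0-4 | T2 4-8 | T3 8-12 | T4 12-13 | T1 13-17 | T2 17-21 | T3 21-23 | T2 23-24 |
Completion: T1=17  T2=24  T3=23  T4=13
Turnaround (C−A): T1=12  T2=22  T3=19  T4=13

13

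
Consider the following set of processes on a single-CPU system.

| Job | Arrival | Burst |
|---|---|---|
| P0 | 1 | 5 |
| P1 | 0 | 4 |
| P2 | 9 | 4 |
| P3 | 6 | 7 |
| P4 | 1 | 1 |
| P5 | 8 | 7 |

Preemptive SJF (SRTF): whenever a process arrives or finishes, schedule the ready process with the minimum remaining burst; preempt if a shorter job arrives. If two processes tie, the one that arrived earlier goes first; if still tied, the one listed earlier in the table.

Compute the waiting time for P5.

13

Gantt: | P1 0-1 | P4 1-2 | P1 2-5 | P0 5-10 | P2 10-14 | P3 14-21 | P5 21-28 |
Completion: P0=10  P1=5  P2=14  P3=21  P4=2  P5=28
Turnaround (C−A): P0=9  P1=5  P2=5  P3=15  P4=1  P5=20
Waiting(P5) = turnaround − burst = 20 − 7 = 13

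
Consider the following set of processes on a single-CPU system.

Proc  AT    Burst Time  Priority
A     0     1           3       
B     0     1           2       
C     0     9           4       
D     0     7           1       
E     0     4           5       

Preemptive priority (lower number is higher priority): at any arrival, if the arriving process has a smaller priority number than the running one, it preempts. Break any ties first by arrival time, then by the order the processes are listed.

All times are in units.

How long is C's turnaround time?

18

Schedule: | D 0-7 | B 7-8 | A 8-9 | C 9-18 | E 18-22 |
Completion: A=9  B=8  C=18  D=7  E=22
Turnaround (C−A): A=9  B=8  C=18  D=7  E=22
Turnaround(C) = completion − arrival = 18 − 0 = 18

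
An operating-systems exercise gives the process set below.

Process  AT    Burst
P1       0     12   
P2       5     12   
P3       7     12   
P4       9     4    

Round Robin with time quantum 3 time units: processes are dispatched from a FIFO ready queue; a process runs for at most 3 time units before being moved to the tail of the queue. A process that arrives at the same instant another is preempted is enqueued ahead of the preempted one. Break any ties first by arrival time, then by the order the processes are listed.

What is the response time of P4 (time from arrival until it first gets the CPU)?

Gantt: | P1 0-6 | P2 6-9 | P1 9-12 | P3 12-15 | P4 15-18 | P2 18-21 | P1 21-24 | P3 24-27 | P4 27-28 | P2 28-31 | P3 31-34 | P2 34-37 | P3 37-40 |
Completion: P1=24  P2=37  P3=40  P4=28
Turnaround (C−A): P1=24  P2=32  P3=33  P4=19
Response(P4) = first start − arrival = 15 − 9 = 6

6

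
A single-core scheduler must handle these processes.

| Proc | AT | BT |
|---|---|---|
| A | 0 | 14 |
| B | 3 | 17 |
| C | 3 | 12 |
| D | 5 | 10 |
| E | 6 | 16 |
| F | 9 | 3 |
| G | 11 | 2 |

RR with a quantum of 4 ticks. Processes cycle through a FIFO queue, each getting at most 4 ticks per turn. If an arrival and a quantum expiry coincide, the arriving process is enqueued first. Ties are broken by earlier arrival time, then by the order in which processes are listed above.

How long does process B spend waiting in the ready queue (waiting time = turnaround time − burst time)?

Gantt: | A 0-4 | B 4-8 | C 8-12 | A 12-16 | D 16-20 | E 20-24 | B 24-28 | F 28-31 | G 31-33 | C 33-37 | A 37-41 | D 41-45 | E 45-49 | B 49-53 | C 53-57 | A 57-59 | D 59-61 | E 61-65 | B 65-69 | E 69-73 | B 73-74 |
Completion: A=59  B=74  C=57  D=61  E=73  F=31  G=33
Turnaround (C−A): A=59  B=71  C=54  D=56  E=67  F=22  G=22
Waiting(B) = turnaround − burst = 71 − 17 = 54

54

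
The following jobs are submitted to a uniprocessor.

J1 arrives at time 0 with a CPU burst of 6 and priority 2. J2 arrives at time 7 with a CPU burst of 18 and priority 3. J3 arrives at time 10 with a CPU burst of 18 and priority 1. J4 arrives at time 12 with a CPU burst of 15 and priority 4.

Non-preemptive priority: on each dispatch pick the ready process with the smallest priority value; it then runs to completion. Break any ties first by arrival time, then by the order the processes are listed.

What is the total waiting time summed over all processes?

Timeline: | J1 0-6 | idle 6-7 | J2 7-25 | J3 25-43 | J4 43-58 |
Completion: J1=6  J2=25  J3=43  J4=58
Turnaround (C−A): J1=6  J2=18  J3=33  J4=46
Waiting = turnaround − burst: J1=0, J2=0, J3=15, J4=31
Total waiting = 0 + 0 + 15 + 31 = 46

46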